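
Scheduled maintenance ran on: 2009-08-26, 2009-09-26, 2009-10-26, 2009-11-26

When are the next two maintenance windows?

Gaps: 31, 30, 31 days — not constant. Every event is on the 26th of the month.
Pattern: the 26th of each month.
December 2009: 2009-12-26.
January 2010: 2010-01-26.

2009-12-26, 2010-01-26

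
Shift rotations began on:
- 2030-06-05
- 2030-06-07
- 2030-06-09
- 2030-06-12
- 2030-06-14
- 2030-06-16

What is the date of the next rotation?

2030-06-19

Gaps: 2, 2, 3, 2, 2 days — not constant, but cyclic with period 3.
The events fall on every Wednesday, Friday and Sunday.
The following Wednesday is 2030-06-19.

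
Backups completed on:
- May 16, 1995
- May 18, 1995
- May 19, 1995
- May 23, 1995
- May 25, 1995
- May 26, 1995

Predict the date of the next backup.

May 30, 1995

The gap pattern 2, 1, 4, 2, 1 repeats every 3 events.
These are the Tuesdays, Thursdays and Fridays of each week.
Next Tuesday: May 30, 1995.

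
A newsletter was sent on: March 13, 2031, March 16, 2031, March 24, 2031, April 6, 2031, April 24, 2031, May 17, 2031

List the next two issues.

Intervals are 3, 8, 13, 18, 23 days — an arithmetic progression with common difference 5.
Next gap: 28 days. May 17, 2031 + 28 days = June 14, 2031.
Next gap: 33 days. June 14, 2031 + 33 days = July 17, 2031.

June 14, 2031; July 17, 2031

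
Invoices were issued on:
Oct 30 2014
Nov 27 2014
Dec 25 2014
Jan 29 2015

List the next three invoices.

Feb 26 2015, Mar 26 2015, Apr 30 2015

These are Thursdays with 28, 28, 35-day gaps.
Each is the final Thursday of its month — Oct 30 2014 is past the 28th, so '4th Thursday' doesn't fit.
February 2015 ends with Thursday Feb 26 2015.
Last Thursday of March 2015: Mar 26 2015.
April 2015 ends with Thursday Apr 30 2015.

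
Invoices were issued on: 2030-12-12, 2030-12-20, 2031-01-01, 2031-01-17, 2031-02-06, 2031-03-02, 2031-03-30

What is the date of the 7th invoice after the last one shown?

2032-02-01

The spacing grows by 4 each time: 8, 12, 16, 20, 24, 28 days.
Next gap: 32 days. 2031-03-30 + 32 days = 2031-05-01.
Next gap: 36 days. 2031-05-01 + 36 days = 2031-06-06.
Next gap: 40 days. 2031-06-06 + 40 days = 2031-07-16.
Next gap: 44 days. 2031-07-16 + 44 days = 2031-08-29.
Next gap: 48 days. 2031-08-29 + 48 days = 2031-10-16.
Next gap: 52 days. 2031-10-16 + 52 days = 2031-12-07.
Next gap: 56 days. 2031-12-07 + 56 days = 2032-02-01.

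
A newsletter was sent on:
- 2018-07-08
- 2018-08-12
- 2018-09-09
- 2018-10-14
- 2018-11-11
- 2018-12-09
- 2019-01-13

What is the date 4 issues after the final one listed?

2019-05-12

These are Sundays at 28- or 35-day spacing (35, 28, 35, 28, 28, 35).
The pattern: 2nd Sunday of the month.
February 2019 — 2nd Sunday is 2019-02-10.
March 2019 — 2nd Sunday is 2019-03-10.
April 2019 — 2nd Sunday is 2019-04-14.
May 2019 — 2nd Sunday is 2019-05-12.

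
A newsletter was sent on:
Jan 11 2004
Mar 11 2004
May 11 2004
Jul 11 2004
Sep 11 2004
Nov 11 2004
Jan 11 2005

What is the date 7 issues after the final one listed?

The day-of-month is always 11 (60, 61, 61, 62, 61, 61 days between events).
So this recurs on the 11th of every 2 months.
March 2005: Mar 11 2005.
Next: May 2005 → May 11 2005.
July 2005: Jul 11 2005.
Next: September 2005 → Sep 11 2005.
Next: November 2005 → Nov 11 2005.
Next: January 2006 → Jan 11 2006.
Next: March 2006 → Mar 11 2006.

Mar 11 2006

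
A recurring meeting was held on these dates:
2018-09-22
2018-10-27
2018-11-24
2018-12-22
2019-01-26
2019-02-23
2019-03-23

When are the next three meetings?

Gaps: 35, 28, 28, 35, 28, 28 days — a mix of 28 and 35. Every date is a Saturday.
Each is the 4th Saturday of its month.
4th Saturday of April 2019: 2019-04-27.
May 2019 — 4th Saturday is 2019-05-25.
4th Saturday of June 2019: 2019-06-22.

2019-04-27, 2019-05-25, 2019-06-22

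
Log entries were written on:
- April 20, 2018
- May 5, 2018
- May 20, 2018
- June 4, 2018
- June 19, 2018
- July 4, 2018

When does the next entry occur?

Every event comes 15 days after the last (15, 15, 15, 15, 15).
July 4, 2018 + 15 days = July 19, 2018.

July 19, 2018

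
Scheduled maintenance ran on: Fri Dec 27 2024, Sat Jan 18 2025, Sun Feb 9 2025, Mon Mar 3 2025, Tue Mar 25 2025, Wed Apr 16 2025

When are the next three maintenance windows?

Thu May 8 2025, Fri May 30 2025, Sat Jun 21 2025

Gaps between consecutive events: 22, 22, 22, 22, 22 days — a constant 22-day interval.
Wed Apr 16 2025 + 22 days = Thu May 8 2025.
Thu May 8 2025 + 22 days = Fri May 30 2025.
Fri May 30 2025 + 22 days = Sat Jun 21 2025.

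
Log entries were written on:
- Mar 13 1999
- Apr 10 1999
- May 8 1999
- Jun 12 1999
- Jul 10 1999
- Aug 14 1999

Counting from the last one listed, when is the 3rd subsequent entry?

Nov 13 1999

These are Saturdays at 28- or 35-day spacing (28, 28, 35, 28, 35).
The pattern: 2nd Saturday of the month.
2nd Saturday of September 1999: Sep 11 1999.
October 1999 — 2nd Saturday is Oct 9 1999.
November 1999 — 2nd Saturday is Nov 13 1999.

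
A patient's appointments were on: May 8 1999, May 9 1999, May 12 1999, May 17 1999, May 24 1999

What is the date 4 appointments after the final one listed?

Jul 11 1999

Intervals are 1, 3, 5, 7 days — an arithmetic progression with common difference 2.
Next gap: 9 days. May 24 1999 + 9 days = Jun 2 1999.
Next gap: 11 days. Jun 2 1999 + 11 days = Jun 13 1999.
Next gap: 13 days. Jun 13 1999 + 13 days = Jun 26 1999.
Next gap: 15 days. Jun 26 1999 + 15 days = Jul 11 1999.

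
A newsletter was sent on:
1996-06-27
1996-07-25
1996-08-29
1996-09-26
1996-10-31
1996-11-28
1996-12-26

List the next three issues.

All Thursdays; the gaps (28, 35, 28, 35, 28, 28) vary with month length.
This is the last Thursday of each month.
January 1997 ends with Thursday 1997-01-30.
February 1997 ends with Thursday 1997-02-27.
March 1997 ends with Thursday 1997-03-27.

1997-01-30, 1997-02-27, 1997-03-27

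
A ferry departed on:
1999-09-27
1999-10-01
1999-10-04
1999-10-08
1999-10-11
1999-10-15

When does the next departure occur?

Gaps: 4, 3, 4, 3, 4 days — not constant, but cyclic with period 2.
The events fall on every Monday and Friday.
Next Monday: 1999-10-18.

1999-10-18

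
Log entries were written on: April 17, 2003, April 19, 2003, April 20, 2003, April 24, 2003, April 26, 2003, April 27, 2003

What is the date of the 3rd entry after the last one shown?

May 4, 2003

Every event lands on a Thursday or Saturday or Sunday (gaps cycle 2, 1, 4, 2, 1).
So the schedule is: every Thursday, Saturday and Sunday.
The following Thursday is May 1, 2003.
The following Saturday is May 3, 2003.
The following Sunday is May 4, 2003.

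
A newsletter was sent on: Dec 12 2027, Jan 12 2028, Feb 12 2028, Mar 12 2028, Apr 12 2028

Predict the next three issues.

May 12 2028, Jun 12 2028, Jul 12 2028

The day-of-month is always 12 (31, 31, 29, 31 days between events).
So this recurs on the 12th of each month.
Next: May 2028 → May 12 2028.
Next: June 2028 → Jun 12 2028.
Next: July 2028 → Jul 12 2028.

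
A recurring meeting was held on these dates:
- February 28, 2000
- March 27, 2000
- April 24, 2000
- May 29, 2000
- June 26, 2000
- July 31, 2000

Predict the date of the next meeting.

August 28, 2000

These are Mondays with 28, 28, 35, 28, 35-day gaps.
Each is the final Monday of its month — May 29, 2000 is past the 28th, so '4th Monday' doesn't fit.
Last Monday of August 2000: August 28, 2000.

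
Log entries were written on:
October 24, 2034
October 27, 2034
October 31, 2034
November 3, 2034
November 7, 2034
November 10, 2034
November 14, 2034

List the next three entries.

Gaps: 3, 4, 3, 4, 3, 4 days — not constant, but cyclic with period 2.
The events fall on every Tuesday and Friday.
Next Friday: November 17, 2034.
The following Tuesday is November 21, 2034.
The following Friday is November 24, 2034.

November 17, 2034; November 21, 2034; November 24, 2034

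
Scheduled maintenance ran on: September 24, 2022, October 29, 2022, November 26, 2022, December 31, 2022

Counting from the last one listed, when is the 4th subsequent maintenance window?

These are Saturdays with 35, 28, 35-day gaps.
Each is the final Saturday of its month — October 29, 2022 is past the 28th, so '4th Saturday' doesn't fit.
January 2023 ends with Saturday January 28, 2023.
February 2023 ends with Saturday February 25, 2023.
Last Saturday of March 2023: March 25, 2023.
Last Saturday of April 2023: April 29, 2023.

April 29, 2023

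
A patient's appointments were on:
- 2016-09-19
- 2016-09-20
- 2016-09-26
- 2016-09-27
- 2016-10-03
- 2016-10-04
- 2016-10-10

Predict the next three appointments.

2016-10-11, 2016-10-17, 2016-10-18

Gaps: 1, 6, 1, 6, 1, 6 days — not constant, but cyclic with period 2.
The events fall on every Monday and Tuesday.
Next Tuesday: 2016-10-11.
The following Monday is 2016-10-17.
Next Tuesday: 2016-10-18.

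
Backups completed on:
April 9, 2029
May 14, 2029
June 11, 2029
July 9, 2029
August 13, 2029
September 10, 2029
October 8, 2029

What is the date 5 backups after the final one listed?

March 11, 2030

These are Mondays at 28- or 35-day spacing (35, 28, 28, 35, 28, 28).
The pattern: 2nd Monday of the month.
November 2029 — 2nd Monday is November 12, 2029.
December 2029 — 2nd Monday is December 10, 2029.
2nd Monday of January 2030: January 14, 2030.
2nd Monday of February 2030: February 11, 2030.
2nd Monday of March 2030: March 11, 2030.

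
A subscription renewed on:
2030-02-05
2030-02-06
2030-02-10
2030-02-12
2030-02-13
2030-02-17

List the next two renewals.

2030-02-19, 2030-02-20

Every event lands on a Tuesday or Wednesday or Sunday (gaps cycle 1, 4, 2, 1, 4).
So the schedule is: every Tuesday, Wednesday and Sunday.
The following Tuesday is 2030-02-19.
The following Wednesday is 2030-02-20.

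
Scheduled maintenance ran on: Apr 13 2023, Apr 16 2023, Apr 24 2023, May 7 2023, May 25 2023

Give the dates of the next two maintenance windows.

Jun 17 2023, Jul 15 2023

Gaps: 3, 8, 13, 18 days — each gap is 5 larger than the previous one.
Next gap: 23 days. May 25 2023 + 23 days = Jun 17 2023.
Next gap: 28 days. Jun 17 2023 + 28 days = Jul 15 2023.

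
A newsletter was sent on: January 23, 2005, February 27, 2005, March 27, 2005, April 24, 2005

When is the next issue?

May 22, 2005

All dates are Sundays, 35, 28, 28 days apart.
Specifically, the 4th Sunday of each month.
4th Sunday of May 2005: May 22, 2005.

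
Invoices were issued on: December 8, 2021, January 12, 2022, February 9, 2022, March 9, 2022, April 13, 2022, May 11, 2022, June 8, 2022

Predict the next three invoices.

July 13, 2022; August 10, 2022; September 14, 2022

All dates are Wednesdays, 35, 28, 28, 35, 28, 28 days apart.
Specifically, the 2nd Wednesday of each month.
July 2022 — 2nd Wednesday is July 13, 2022.
2nd Wednesday of August 2022: August 10, 2022.
2nd Wednesday of September 2022: September 14, 2022.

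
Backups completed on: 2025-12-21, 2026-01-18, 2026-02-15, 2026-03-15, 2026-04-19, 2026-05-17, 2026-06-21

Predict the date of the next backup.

These are Sundays at 28- or 35-day spacing (28, 28, 28, 35, 28, 35).
The pattern: 3rd Sunday of the month.
3rd Sunday of July 2026: 2026-07-19.

2026-07-19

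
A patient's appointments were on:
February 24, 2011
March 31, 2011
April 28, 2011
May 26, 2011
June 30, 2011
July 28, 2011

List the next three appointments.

These are Thursdays with 35, 28, 28, 35, 28-day gaps.
Each is the final Thursday of its month — March 31, 2011 is past the 28th, so '4th Thursday' doesn't fit.
Last Thursday of August 2011: August 25, 2011.
Last Thursday of September 2011: September 29, 2011.
Last Thursday of October 2011: October 27, 2011.

August 25, 2011; September 29, 2011; October 27, 2011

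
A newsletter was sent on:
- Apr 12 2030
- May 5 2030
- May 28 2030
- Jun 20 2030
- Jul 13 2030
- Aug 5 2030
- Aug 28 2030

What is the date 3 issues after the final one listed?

Nov 5 2030

Gaps between consecutive events: 23, 23, 23, 23, 23, 23 days — a constant 23-day interval.
Aug 28 2030 + 23 days = Sep 20 2030.
Sep 20 2030 + 23 days = Oct 13 2030.
Oct 13 2030 + 23 days = Nov 5 2030.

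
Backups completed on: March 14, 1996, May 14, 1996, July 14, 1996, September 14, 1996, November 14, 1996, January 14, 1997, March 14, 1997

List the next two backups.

Gaps: 61, 61, 62, 61, 61, 59 days — not constant. Every event is on the 14th of the month.
Pattern: the 14th of every 2 months.
Next: May 1997 → May 14, 1997.
Next: July 1997 → July 14, 1997.

May 14, 1997; July 14, 1997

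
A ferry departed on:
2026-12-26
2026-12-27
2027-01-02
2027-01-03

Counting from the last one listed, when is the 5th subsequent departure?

Every event lands on a Saturday or Sunday (gaps cycle 1, 6, 1).
So the schedule is: every Saturday and Sunday.
Next Saturday: 2027-01-09.
Next Sunday: 2027-01-10.
The following Saturday is 2027-01-16.
Next Sunday: 2027-01-17.
Next Saturday: 2027-01-23.

2027-01-23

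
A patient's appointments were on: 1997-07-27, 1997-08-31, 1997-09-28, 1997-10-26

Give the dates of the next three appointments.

1997-11-30, 1997-12-28, 1998-01-25

All Sundays; the gaps (35, 28, 28) vary with month length.
This is the last Sunday of each month.
Last Sunday of November 1997: 1997-11-30.
December 1997 ends with Sunday 1997-12-28.
January 1998 ends with Sunday 1998-01-25.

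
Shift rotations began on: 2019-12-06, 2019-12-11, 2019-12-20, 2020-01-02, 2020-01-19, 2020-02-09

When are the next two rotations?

Intervals are 5, 9, 13, 17, 21 days — an arithmetic progression with common difference 4.
Next gap: 25 days. 2020-02-09 + 25 days = 2020-03-05.
Next gap: 29 days. 2020-03-05 + 29 days = 2020-04-03.

2020-03-05, 2020-04-03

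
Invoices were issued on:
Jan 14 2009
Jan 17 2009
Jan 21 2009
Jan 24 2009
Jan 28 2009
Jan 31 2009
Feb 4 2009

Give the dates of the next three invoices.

Feb 7 2009, Feb 11 2009, Feb 14 2009

Every event lands on a Wednesday or Saturday (gaps cycle 3, 4, 3, 4, 3, 4).
So the schedule is: every Wednesday and Saturday.
Next Saturday: Feb 7 2009.
Next Wednesday: Feb 11 2009.
Next Saturday: Feb 14 2009.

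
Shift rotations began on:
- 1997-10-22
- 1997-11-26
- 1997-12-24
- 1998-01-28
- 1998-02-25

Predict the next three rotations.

These are Wednesdays at 28- or 35-day spacing (35, 28, 35, 28).
The pattern: 4th Wednesday of the month.
March 1998 — 4th Wednesday is 1998-03-25.
April 1998 — 4th Wednesday is 1998-04-22.
4th Wednesday of May 1998: 1998-05-27.

1998-03-25, 1998-04-22, 1998-05-27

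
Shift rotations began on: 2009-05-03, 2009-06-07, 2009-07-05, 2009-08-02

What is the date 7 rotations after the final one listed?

These are Sundays at 28- or 35-day spacing (35, 28, 28).
The pattern: 1st Sunday of the month.
1st Sunday of September 2009: 2009-09-06.
October 2009 — 1st Sunday is 2009-10-04.
November 2009 — 1st Sunday is 2009-11-01.
1st Sunday of December 2009: 2009-12-06.
1st Sunday of January 2010: 2010-01-03.
1st Sunday of February 2010: 2010-02-07.
March 2010 — 1st Sunday is 2010-03-07.

2010-03-07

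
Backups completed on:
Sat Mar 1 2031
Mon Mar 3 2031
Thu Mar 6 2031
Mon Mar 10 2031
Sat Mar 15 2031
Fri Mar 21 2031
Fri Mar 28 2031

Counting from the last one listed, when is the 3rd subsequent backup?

Thu Apr 24 2031

The spacing grows by 1 each time: 2, 3, 4, 5, 6, 7 days.
Next gap: 8 days. Fri Mar 28 2031 + 8 days = Sat Apr 5 2031.
Next gap: 9 days. Sat Apr 5 2031 + 9 days = Mon Apr 14 2031.
Next gap: 10 days. Mon Apr 14 2031 + 10 days = Thu Apr 24 2031.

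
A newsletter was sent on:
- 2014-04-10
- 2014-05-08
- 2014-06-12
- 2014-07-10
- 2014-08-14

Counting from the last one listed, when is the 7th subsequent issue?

These are Thursdays at 28- or 35-day spacing (28, 35, 28, 35).
The pattern: 2nd Thursday of the month.
September 2014 — 2nd Thursday is 2014-09-11.
2nd Thursday of October 2014: 2014-10-09.
2nd Thursday of November 2014: 2014-11-13.
December 2014 — 2nd Thursday is 2014-12-11.
2nd Thursday of January 2015: 2015-01-08.
February 2015 — 2nd Thursday is 2015-02-12.
2nd Thursday of March 2015: 2015-03-12.

2015-03-12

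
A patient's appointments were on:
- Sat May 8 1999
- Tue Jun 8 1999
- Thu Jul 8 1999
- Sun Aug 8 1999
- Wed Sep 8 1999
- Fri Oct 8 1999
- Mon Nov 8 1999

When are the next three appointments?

Each date is the 8th; the gaps (31, 30, 31, 31, 30, 31) track the month lengths.
The rule is the 8th of each month.
Next: December 1999 → Wed Dec 8 1999.
Next: January 2000 → Sat Jan 8 2000.
February 2000: Tue Feb 8 2000.

Wed Dec 8 1999, Sat Jan 8 2000, Tue Feb 8 2000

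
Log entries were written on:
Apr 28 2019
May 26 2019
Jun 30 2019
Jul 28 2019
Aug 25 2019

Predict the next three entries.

Sep 29 2019, Oct 27 2019, Nov 24 2019

Every date is a Sunday; gaps 28, 35, 28, 28 days.
Each is the last Sunday of its month (at least one falls on the 29th or later, ruling out '4th Sunday').
Last Sunday of September 2019: Sep 29 2019.
Last Sunday of October 2019: Oct 27 2019.
Last Sunday of November 2019: Nov 24 2019.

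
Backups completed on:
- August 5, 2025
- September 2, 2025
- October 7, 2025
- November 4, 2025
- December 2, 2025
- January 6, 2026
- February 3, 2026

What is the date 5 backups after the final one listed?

Gaps: 28, 35, 28, 28, 35, 28 days — a mix of 28 and 35. Every date is a Tuesday.
Each is the 1st Tuesday of its month.
1st Tuesday of March 2026: March 3, 2026.
1st Tuesday of April 2026: April 7, 2026.
1st Tuesday of May 2026: May 5, 2026.
June 2026 — 1st Tuesday is June 2, 2026.
July 2026 — 1st Tuesday is July 7, 2026.

July 7, 2026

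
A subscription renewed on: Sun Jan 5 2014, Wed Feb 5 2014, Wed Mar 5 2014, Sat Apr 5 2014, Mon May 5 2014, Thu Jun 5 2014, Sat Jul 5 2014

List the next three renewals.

Tue Aug 5 2014, Fri Sep 5 2014, Sun Oct 5 2014

The day-of-month is always 5 (31, 28, 31, 30, 31, 30 days between events).
So this recurs on the 5th of each month.
Next: August 2014 → Tue Aug 5 2014.
Next: September 2014 → Fri Sep 5 2014.
Next: October 2014 → Sun Oct 5 2014.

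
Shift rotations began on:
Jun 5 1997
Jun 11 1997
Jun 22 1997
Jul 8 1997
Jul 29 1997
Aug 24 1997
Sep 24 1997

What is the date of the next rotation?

Oct 30 1997

Gaps: 6, 11, 16, 21, 26, 31 days — each gap is 5 larger than the previous one.
Next gap: 36 days. Sep 24 1997 + 36 days = Oct 30 1997.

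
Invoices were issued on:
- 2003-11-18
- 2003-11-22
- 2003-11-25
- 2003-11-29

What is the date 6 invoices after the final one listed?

Gaps: 4, 3, 4 days — not constant, but cyclic with period 2.
The events fall on every Tuesday and Saturday.
Next Tuesday: 2003-12-02.
The following Saturday is 2003-12-06.
The following Tuesday is 2003-12-09.
Next Saturday: 2003-12-13.
Next Tuesday: 2003-12-16.
Next Saturday: 2003-12-20.

2003-12-20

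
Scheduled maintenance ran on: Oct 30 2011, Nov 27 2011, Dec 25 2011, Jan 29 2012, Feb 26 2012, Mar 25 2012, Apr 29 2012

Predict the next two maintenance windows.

These are Sundays with 28, 28, 35, 28, 28, 35-day gaps.
Each is the final Sunday of its month — Oct 30 2011 is past the 28th, so '4th Sunday' doesn't fit.
May 2012 ends with Sunday May 27 2012.
Last Sunday of June 2012: Jun 24 2012.

May 27 2012, Jun 24 2012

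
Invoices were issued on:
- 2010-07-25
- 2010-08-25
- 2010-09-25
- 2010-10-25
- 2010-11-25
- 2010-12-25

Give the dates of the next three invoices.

2011-01-25, 2011-02-25, 2011-03-25

The day-of-month is always 25 (31, 31, 30, 31, 30 days between events).
So this recurs on the 25th of each month.
Next: January 2011 → 2011-01-25.
Next: February 2011 → 2011-02-25.
March 2011: 2011-03-25.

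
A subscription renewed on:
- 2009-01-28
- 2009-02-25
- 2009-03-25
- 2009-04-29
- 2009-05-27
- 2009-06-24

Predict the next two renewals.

Every date is a Wednesday; gaps 28, 28, 35, 28, 28 days.
Each is the last Wednesday of its month (at least one falls on the 29th or later, ruling out '4th Wednesday').
July 2009 ends with Wednesday 2009-07-29.
Last Wednesday of August 2009: 2009-08-26.

2009-07-29, 2009-08-26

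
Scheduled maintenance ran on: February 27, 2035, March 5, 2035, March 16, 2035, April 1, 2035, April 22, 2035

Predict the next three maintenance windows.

May 18, 2035; June 18, 2035; July 24, 2035

Intervals are 6, 11, 16, 21 days — an arithmetic progression with common difference 5.
Next gap: 26 days. April 22, 2035 + 26 days = May 18, 2035.
Next gap: 31 days. May 18, 2035 + 31 days = June 18, 2035.
Next gap: 36 days. June 18, 2035 + 36 days = July 24, 2035.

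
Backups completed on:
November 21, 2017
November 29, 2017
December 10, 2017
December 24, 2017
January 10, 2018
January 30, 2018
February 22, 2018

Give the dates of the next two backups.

March 20, 2018; April 18, 2018

Intervals are 8, 11, 14, 17, 20, 23 days — an arithmetic progression with common difference 3.
Next gap: 26 days. February 22, 2018 + 26 days = March 20, 2018.
Next gap: 29 days. March 20, 2018 + 29 days = April 18, 2018.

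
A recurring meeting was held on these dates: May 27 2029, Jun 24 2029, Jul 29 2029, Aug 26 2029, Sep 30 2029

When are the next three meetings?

Oct 28 2029, Nov 25 2029, Dec 30 2029

Every date is a Sunday; gaps 28, 35, 28, 35 days.
Each is the last Sunday of its month (at least one falls on the 29th or later, ruling out '4th Sunday').
Last Sunday of October 2029: Oct 28 2029.
Last Sunday of November 2029: Nov 25 2029.
Last Sunday of December 2029: Dec 30 2029.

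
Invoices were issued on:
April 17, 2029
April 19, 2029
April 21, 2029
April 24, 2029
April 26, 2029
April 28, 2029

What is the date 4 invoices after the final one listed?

May 8, 2029

The gap pattern 2, 2, 3, 2, 2 repeats every 3 events.
These are the Tuesdays, Thursdays and Saturdays of each week.
Next Tuesday: May 1, 2029.
The following Thursday is May 3, 2029.
The following Saturday is May 5, 2029.
The following Tuesday is May 8, 2029.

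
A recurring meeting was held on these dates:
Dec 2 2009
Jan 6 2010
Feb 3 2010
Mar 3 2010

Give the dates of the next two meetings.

Apr 7 2010, May 5 2010

All dates are Wednesdays, 35, 28, 28 days apart.
Specifically, the 1st Wednesday of each month.
April 2010 — 1st Wednesday is Apr 7 2010.
1st Wednesday of May 2010: May 5 2010.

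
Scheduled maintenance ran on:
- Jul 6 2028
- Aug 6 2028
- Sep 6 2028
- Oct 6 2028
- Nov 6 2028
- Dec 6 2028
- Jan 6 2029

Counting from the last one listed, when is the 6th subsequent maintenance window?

The day-of-month is always 6 (31, 31, 30, 31, 30, 31 days between events).
So this recurs on the 6th of each month.
Next: February 2029 → Feb 6 2029.
March 2029: Mar 6 2029.
Next: April 2029 → Apr 6 2029.
May 2029: May 6 2029.
Next: June 2029 → Jun 6 2029.
Next: July 2029 → Jul 6 2029.

Jul 6 2029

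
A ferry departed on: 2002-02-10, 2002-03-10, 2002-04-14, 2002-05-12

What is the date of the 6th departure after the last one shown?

Gaps: 28, 35, 28 days — a mix of 28 and 35. Every date is a Sunday.
Each is the 2nd Sunday of its month.
June 2002 — 2nd Sunday is 2002-06-09.
July 2002 — 2nd Sunday is 2002-07-14.
August 2002 — 2nd Sunday is 2002-08-11.
September 2002 — 2nd Sunday is 2002-09-08.
2nd Sunday of October 2002: 2002-10-13.
November 2002 — 2nd Sunday is 2002-11-10.

2002-11-10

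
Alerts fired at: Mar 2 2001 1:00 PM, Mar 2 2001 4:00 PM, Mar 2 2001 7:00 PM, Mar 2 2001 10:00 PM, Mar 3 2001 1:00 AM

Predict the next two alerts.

Mar 3 2001 4:00 AM, Mar 3 2001 7:00 AM

Gaps: 3, 3, 3, 3 hours — each event is 3 hours after the previous one.
Mar 3 2001 1:00 AM + 3 h = Mar 3 2001 4:00 AM.
Mar 3 2001 4:00 AM + 3 h = Mar 3 2001 7:00 AM.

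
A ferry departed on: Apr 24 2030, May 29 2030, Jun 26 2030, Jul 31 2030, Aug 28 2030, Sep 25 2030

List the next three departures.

These are Wednesdays with 35, 28, 35, 28, 28-day gaps.
Each is the final Wednesday of its month — May 29 2030 is past the 28th, so '4th Wednesday' doesn't fit.
Last Wednesday of October 2030: Oct 30 2030.
Last Wednesday of November 2030: Nov 27 2030.
December 2030 ends with Wednesday Dec 25 2030.

Oct 30 2030, Nov 27 2030, Dec 25 2030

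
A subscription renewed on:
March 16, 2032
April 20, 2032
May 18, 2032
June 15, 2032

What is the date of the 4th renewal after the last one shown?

October 19, 2032

These are Tuesdays at 28- or 35-day spacing (35, 28, 28).
The pattern: 3rd Tuesday of the month.
July 2032 — 3rd Tuesday is July 20, 2032.
August 2032 — 3rd Tuesday is August 17, 2032.
3rd Tuesday of September 2032: September 21, 2032.
October 2032 — 3rd Tuesday is October 19, 2032.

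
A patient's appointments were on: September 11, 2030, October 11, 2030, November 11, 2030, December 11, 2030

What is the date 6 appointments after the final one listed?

June 11, 2031

The day-of-month is always 11 (30, 31, 30 days between events).
So this recurs on the 11th of each month.
January 2031: January 11, 2031.
February 2031: February 11, 2031.
Next: March 2031 → March 11, 2031.
Next: April 2031 → April 11, 2031.
May 2031: May 11, 2031.
Next: June 2031 → June 11, 2031.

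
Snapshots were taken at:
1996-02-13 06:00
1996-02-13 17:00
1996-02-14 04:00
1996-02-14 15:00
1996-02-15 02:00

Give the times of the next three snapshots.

Spacing: 11, 11, 11, 11 h — constant 11 h.
1996-02-15 02:00 + 11 h = 1996-02-15 13:00.
1996-02-15 13:00 + 11 h = 1996-02-16 00:00.
1996-02-16 00:00 + 11 h = 1996-02-16 11:00.

1996-02-15 13:00, 1996-02-16 00:00, 1996-02-16 11:00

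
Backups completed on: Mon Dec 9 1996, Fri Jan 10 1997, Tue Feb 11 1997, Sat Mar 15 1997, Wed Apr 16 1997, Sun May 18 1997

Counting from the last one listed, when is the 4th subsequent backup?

Gaps between consecutive events: 32, 32, 32, 32, 32 days — a constant 32-day interval.
Sun May 18 1997 + 32 days = Thu Jun 19 1997.
Thu Jun 19 1997 + 32 days = Mon Jul 21 1997.
Mon Jul 21 1997 + 32 days = Fri Aug 22 1997.
Fri Aug 22 1997 + 32 days = Tue Sep 23 1997.

Tue Sep 23 1997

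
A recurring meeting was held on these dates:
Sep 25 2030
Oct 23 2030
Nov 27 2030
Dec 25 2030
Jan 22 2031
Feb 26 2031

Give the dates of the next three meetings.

Mar 26 2031, Apr 23 2031, May 28 2031

All dates are Wednesdays, 28, 35, 28, 28, 35 days apart.
Specifically, the 4th Wednesday of each month.
March 2031 — 4th Wednesday is Mar 26 2031.
4th Wednesday of April 2031: Apr 23 2031.
4th Wednesday of May 2031: May 28 2031.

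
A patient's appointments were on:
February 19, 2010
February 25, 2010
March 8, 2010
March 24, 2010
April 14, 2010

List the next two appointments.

The spacing grows by 5 each time: 6, 11, 16, 21 days.
Next gap: 26 days. April 14, 2010 + 26 days = May 10, 2010.
Next gap: 31 days. May 10, 2010 + 31 days = June 10, 2010.

May 10, 2010; June 10, 2010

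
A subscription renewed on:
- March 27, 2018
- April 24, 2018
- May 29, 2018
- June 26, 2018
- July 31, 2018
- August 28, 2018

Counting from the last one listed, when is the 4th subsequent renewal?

Every date is a Tuesday; gaps 28, 35, 28, 35, 28 days.
Each is the last Tuesday of its month (at least one falls on the 29th or later, ruling out '4th Tuesday').
September 2018 ends with Tuesday September 25, 2018.
Last Tuesday of October 2018: October 30, 2018.
November 2018 ends with Tuesday November 27, 2018.
December 2018 ends with Tuesday December 25, 2018.

December 25, 2018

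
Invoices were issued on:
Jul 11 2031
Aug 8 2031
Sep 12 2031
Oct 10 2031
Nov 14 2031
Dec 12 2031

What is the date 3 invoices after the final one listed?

Gaps: 28, 35, 28, 35, 28 days — a mix of 28 and 35. Every date is a Friday.
Each is the 2nd Friday of its month.
2nd Friday of January 2032: Jan 9 2032.
2nd Friday of February 2032: Feb 13 2032.
March 2032 — 2nd Friday is Mar 12 2032.

Mar 12 2032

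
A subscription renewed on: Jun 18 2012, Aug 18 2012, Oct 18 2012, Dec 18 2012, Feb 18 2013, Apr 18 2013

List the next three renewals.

Jun 18 2013, Aug 18 2013, Oct 18 2013

Each date is the 18th; the gaps (61, 61, 61, 62, 59) track the month lengths.
The rule is the 18th of every 2 months.
June 2013: Jun 18 2013.
August 2013: Aug 18 2013.
Next: October 2013 → Oct 18 2013.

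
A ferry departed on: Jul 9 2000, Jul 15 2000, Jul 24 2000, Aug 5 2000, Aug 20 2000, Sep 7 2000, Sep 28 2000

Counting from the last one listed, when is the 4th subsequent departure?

Gaps: 6, 9, 12, 15, 18, 21 days — each gap is 3 larger than the previous one.
Next gap: 24 days. Sep 28 2000 + 24 days = Oct 22 2000.
Next gap: 27 days. Oct 22 2000 + 27 days = Nov 18 2000.
Next gap: 30 days. Nov 18 2000 + 30 days = Dec 18 2000.
Next gap: 33 days. Dec 18 2000 + 33 days = Jan 20 2001.

Jan 20 2001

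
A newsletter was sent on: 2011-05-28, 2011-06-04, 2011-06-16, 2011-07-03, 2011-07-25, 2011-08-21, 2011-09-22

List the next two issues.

The spacing grows by 5 each time: 7, 12, 17, 22, 27, 32 days.
Next gap: 37 days. 2011-09-22 + 37 days = 2011-10-29.
Next gap: 42 days. 2011-10-29 + 42 days = 2011-12-10.

2011-10-29, 2011-12-10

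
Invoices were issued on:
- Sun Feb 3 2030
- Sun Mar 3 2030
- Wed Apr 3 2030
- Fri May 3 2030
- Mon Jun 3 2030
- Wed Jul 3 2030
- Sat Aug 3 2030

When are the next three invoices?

Each date is the 3rd; the gaps (28, 31, 30, 31, 30, 31) track the month lengths.
The rule is the 3rd of each month.
Next: September 2030 → Tue Sep 3 2030.
October 2030: Thu Oct 3 2030.
Next: November 2030 → Sun Nov 3 2030.

Tue Sep 3 2030, Thu Oct 3 2030, Sun Nov 3 2030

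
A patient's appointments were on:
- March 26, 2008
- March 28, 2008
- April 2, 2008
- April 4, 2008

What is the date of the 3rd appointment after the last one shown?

April 16, 2008

Every event lands on a Wednesday or Friday (gaps cycle 2, 5, 2).
So the schedule is: every Wednesday and Friday.
The following Wednesday is April 9, 2008.
Next Friday: April 11, 2008.
The following Wednesday is April 16, 2008.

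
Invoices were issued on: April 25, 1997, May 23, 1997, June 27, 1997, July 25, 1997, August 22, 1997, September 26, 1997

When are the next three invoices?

October 24, 1997; November 28, 1997; December 26, 1997

These are Fridays at 28- or 35-day spacing (28, 35, 28, 28, 35).
The pattern: 4th Friday of the month.
4th Friday of October 1997: October 24, 1997.
4th Friday of November 1997: November 28, 1997.
December 1997 — 4th Friday is December 26, 1997.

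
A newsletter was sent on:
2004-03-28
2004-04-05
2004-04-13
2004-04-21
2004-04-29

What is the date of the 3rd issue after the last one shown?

Gaps between consecutive events: 8, 8, 8, 8 days — a constant 8-day interval.
2004-04-29 + 8 days = 2004-05-07.
2004-05-07 + 8 days = 2004-05-15.
2004-05-15 + 8 days = 2004-05-23.

2004-05-23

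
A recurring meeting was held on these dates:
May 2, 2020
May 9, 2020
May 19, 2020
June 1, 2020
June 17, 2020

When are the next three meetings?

July 6, 2020; July 28, 2020; August 22, 2020

The spacing grows by 3 each time: 7, 10, 13, 16 days.
Next gap: 19 days. June 17, 2020 + 19 days = July 6, 2020.
Next gap: 22 days. July 6, 2020 + 22 days = July 28, 2020.
Next gap: 25 days. July 28, 2020 + 25 days = August 22, 2020.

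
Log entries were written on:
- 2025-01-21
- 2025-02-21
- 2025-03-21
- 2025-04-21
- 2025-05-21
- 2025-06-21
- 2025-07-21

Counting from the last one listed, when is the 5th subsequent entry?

2025-12-21

The day-of-month is always 21 (31, 28, 31, 30, 31, 30 days between events).
So this recurs on the 21st of each month.
August 2025: 2025-08-21.
September 2025: 2025-09-21.
Next: October 2025 → 2025-10-21.
Next: November 2025 → 2025-11-21.
December 2025: 2025-12-21.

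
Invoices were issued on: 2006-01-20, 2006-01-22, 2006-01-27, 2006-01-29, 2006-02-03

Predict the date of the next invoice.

2006-02-05

Every event lands on a Friday or Sunday (gaps cycle 2, 5, 2, 5).
So the schedule is: every Friday and Sunday.
The following Sunday is 2006-02-05.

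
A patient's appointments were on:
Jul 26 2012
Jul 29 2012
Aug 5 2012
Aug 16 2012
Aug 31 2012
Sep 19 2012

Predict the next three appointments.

Gaps: 3, 7, 11, 15, 19 days — each gap is 4 larger than the previous one.
Next gap: 23 days. Sep 19 2012 + 23 days = Oct 12 2012.
Next gap: 27 days. Oct 12 2012 + 27 days = Nov 8 2012.
Next gap: 31 days. Nov 8 2012 + 31 days = Dec 9 2012.

Oct 12 2012, Nov 8 2012, Dec 9 2012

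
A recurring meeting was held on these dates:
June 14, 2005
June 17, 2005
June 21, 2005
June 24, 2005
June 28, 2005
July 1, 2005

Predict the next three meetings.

July 5, 2005; July 8, 2005; July 12, 2005

Every event lands on a Tuesday or Friday (gaps cycle 3, 4, 3, 4, 3).
So the schedule is: every Tuesday and Friday.
The following Tuesday is July 5, 2005.
The following Friday is July 8, 2005.
Next Tuesday: July 12, 2005.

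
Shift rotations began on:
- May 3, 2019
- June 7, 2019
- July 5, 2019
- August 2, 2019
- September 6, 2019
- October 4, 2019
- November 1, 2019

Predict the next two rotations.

December 6, 2019; January 3, 2020

Gaps: 35, 28, 28, 35, 28, 28 days — a mix of 28 and 35. Every date is a Friday.
Each is the 1st Friday of its month.
December 2019 — 1st Friday is December 6, 2019.
January 2020 — 1st Friday is January 3, 2020.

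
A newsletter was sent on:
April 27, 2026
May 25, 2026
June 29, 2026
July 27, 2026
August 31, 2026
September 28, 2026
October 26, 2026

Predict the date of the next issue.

These are Mondays with 28, 35, 28, 35, 28, 28-day gaps.
Each is the final Monday of its month — June 29, 2026 is past the 28th, so '4th Monday' doesn't fit.
November 2026 ends with Monday November 30, 2026.

November 30, 2026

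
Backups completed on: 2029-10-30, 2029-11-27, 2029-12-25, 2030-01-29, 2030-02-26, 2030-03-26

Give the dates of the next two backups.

2030-04-30, 2030-05-28

These are Tuesdays with 28, 28, 35, 28, 28-day gaps.
Each is the final Tuesday of its month — 2029-10-30 is past the 28th, so '4th Tuesday' doesn't fit.
Last Tuesday of April 2030: 2030-04-30.
May 2030 ends with Tuesday 2030-05-28.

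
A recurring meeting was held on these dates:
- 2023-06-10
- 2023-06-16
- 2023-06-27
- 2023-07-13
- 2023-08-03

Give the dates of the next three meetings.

The spacing grows by 5 each time: 6, 11, 16, 21 days.
Next gap: 26 days. 2023-08-03 + 26 days = 2023-08-29.
Next gap: 31 days. 2023-08-29 + 31 days = 2023-09-29.
Next gap: 36 days. 2023-09-29 + 36 days = 2023-11-04.

2023-08-29, 2023-09-29, 2023-11-04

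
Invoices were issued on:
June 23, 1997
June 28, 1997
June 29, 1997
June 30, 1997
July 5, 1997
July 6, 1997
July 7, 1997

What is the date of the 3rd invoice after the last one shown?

July 14, 1997

Gaps: 5, 1, 1, 5, 1, 1 days — not constant, but cyclic with period 3.
The events fall on every Monday, Saturday and Sunday.
The following Saturday is July 12, 1997.
The following Sunday is July 13, 1997.
Next Monday: July 14, 1997.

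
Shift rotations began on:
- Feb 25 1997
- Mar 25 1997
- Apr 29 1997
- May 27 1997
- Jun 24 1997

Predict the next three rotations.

These are Tuesdays with 28, 35, 28, 28-day gaps.
Each is the final Tuesday of its month — Apr 29 1997 is past the 28th, so '4th Tuesday' doesn't fit.
Last Tuesday of July 1997: Jul 29 1997.
August 1997 ends with Tuesday Aug 26 1997.
Last Tuesday of September 1997: Sep 30 1997.

Jul 29 1997, Aug 26 1997, Sep 30 1997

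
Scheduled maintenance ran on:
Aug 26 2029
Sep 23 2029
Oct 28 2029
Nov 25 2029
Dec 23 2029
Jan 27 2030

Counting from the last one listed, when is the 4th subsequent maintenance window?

All dates are Sundays, 28, 35, 28, 28, 35 days apart.
Specifically, the 4th Sunday of each month.
February 2030 — 4th Sunday is Feb 24 2030.
4th Sunday of March 2030: Mar 24 2030.
April 2030 — 4th Sunday is Apr 28 2030.
4th Sunday of May 2030: May 26 2030.

May 26 2030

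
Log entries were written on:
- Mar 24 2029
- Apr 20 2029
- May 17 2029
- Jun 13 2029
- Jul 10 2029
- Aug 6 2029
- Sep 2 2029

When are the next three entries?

Sep 29 2029, Oct 26 2029, Nov 22 2029

Every event comes 27 days after the last (27, 27, 27, 27, 27, 27).
Sep 2 2029 + 27 days = Sep 29 2029.
Sep 29 2029 + 27 days = Oct 26 2029.
Oct 26 2029 + 27 days = Nov 22 2029.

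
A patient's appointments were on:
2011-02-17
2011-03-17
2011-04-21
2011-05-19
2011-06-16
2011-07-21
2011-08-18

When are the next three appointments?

These are Thursdays at 28- or 35-day spacing (28, 35, 28, 28, 35, 28).
The pattern: 3rd Thursday of the month.
September 2011 — 3rd Thursday is 2011-09-15.
October 2011 — 3rd Thursday is 2011-10-20.
November 2011 — 3rd Thursday is 2011-11-17.

2011-09-15, 2011-10-20, 2011-11-17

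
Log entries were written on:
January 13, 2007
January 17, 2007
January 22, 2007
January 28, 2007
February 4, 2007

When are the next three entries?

Intervals are 4, 5, 6, 7 days — an arithmetic progression with common difference 1.
Next gap: 8 days. February 4, 2007 + 8 days = February 12, 2007.
Next gap: 9 days. February 12, 2007 + 9 days = February 21, 2007.
Next gap: 10 days. February 21, 2007 + 10 days = March 3, 2007.

February 12, 2007; February 21, 2007; March 3, 2007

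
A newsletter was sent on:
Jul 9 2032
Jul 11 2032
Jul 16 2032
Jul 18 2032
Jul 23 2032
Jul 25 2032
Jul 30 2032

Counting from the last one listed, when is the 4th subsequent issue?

Aug 13 2032

Every event lands on a Friday or Sunday (gaps cycle 2, 5, 2, 5, 2, 5).
So the schedule is: every Friday and Sunday.
The following Sunday is Aug 1 2032.
The following Friday is Aug 6 2032.
Next Sunday: Aug 8 2032.
The following Friday is Aug 13 2032.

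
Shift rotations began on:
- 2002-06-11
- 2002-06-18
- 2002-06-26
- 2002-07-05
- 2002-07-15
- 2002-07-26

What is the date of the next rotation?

Gaps: 7, 8, 9, 10, 11 days — each gap is 1 larger than the previous one.
Next gap: 12 days. 2002-07-26 + 12 days = 2002-08-07.

2002-08-07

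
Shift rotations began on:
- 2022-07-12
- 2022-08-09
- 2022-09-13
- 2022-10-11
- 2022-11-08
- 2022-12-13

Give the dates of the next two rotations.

2023-01-10, 2023-02-14

Gaps: 28, 35, 28, 28, 35 days — a mix of 28 and 35. Every date is a Tuesday.
Each is the 2nd Tuesday of its month.
2nd Tuesday of January 2023: 2023-01-10.
2nd Tuesday of February 2023: 2023-02-14.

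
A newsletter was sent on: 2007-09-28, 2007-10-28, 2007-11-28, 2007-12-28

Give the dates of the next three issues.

2008-01-28, 2008-02-28, 2008-03-28

The day-of-month is always 28 (30, 31, 30 days between events).
So this recurs on the 28th of each month.
January 2008: 2008-01-28.
Next: February 2008 → 2008-02-28.
Next: March 2008 → 2008-03-28.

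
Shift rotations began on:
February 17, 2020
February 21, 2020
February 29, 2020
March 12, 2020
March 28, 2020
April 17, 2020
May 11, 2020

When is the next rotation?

June 8, 2020

Gaps: 4, 8, 12, 16, 20, 24 days — each gap is 4 larger than the previous one.
Next gap: 28 days. May 11, 2020 + 28 days = June 8, 2020.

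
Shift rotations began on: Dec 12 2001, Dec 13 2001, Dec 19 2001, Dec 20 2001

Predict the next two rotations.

Dec 26 2001, Dec 27 2001

Gaps: 1, 6, 1 days — not constant, but cyclic with period 2.
The events fall on every Wednesday and Thursday.
Next Wednesday: Dec 26 2001.
The following Thursday is Dec 27 2001.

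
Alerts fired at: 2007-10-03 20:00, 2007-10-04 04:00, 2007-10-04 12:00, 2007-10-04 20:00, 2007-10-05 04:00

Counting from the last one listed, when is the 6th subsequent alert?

2007-10-07 04:00

Gaps: 8, 8, 8, 8 hours — each event is 8 hours after the previous one.
2007-10-05 04:00 + 8 h = 2007-10-05 12:00.
2007-10-05 12:00 + 8 h = 2007-10-05 20:00.
2007-10-05 20:00 + 8 h = 2007-10-06 04:00.
2007-10-06 04:00 + 8 h = 2007-10-06 12:00.
2007-10-06 12:00 + 8 h = 2007-10-06 20:00.
2007-10-06 20:00 + 8 h = 2007-10-07 04:00.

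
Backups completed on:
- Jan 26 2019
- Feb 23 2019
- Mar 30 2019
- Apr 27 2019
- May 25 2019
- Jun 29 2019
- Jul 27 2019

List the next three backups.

Aug 31 2019, Sep 28 2019, Oct 26 2019

All Saturdays; the gaps (28, 35, 28, 28, 35, 28) vary with month length.
This is the last Saturday of each month.
August 2019 ends with Saturday Aug 31 2019.
September 2019 ends with Saturday Sep 28 2019.
Last Saturday of October 2019: Oct 26 2019.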